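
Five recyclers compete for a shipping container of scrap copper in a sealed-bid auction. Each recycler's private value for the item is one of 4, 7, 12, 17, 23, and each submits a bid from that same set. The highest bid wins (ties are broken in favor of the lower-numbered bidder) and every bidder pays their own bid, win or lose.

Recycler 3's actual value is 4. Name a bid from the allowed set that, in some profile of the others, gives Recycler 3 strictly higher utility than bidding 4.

7

Suppose Recycler 1 bids 4, Recycler 2 bids 4, Recycler 4 bids 4 and Recycler 5 bids 4.
Bid 4: loses but pays 4, utility -4.
Bid 7: wins, pays 7, utility 4 - 7 = -3.
So bidding 7 beats truth here (-3 > -4).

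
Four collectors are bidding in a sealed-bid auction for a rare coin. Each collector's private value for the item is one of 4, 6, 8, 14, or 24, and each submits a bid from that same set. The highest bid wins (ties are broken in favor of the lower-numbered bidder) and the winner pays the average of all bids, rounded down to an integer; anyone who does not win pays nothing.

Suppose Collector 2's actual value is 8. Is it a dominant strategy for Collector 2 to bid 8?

Consider the case where Collector 1 bids 4, Collector 3 bids 4 and Collector 4 bids 4.
Truthful bid 8: wins, pays 5, utility 8 - 5 = 3.
Bid 6 instead: wins, pays 4, utility 8 - 4 = 4.
Since 4 > 3, bidding 6 is strictly better here, so truthful bidding is not dominant.

No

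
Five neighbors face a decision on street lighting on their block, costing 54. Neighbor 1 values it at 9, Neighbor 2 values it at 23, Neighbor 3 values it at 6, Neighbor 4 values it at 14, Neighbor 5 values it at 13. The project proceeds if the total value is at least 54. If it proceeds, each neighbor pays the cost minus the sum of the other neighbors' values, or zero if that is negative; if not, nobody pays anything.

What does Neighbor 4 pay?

Total value 65 ≥ cost 54, so the project is built.
The other neighbors' values sum to 51.
Cost minus that sum is 54 - 51 = 3.

3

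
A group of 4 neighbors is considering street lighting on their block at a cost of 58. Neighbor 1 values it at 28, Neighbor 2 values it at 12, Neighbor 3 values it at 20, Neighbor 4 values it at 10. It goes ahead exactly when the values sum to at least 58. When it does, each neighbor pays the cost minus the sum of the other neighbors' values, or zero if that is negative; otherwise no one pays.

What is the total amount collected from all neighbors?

24

Total value 70 ≥ cost 58, so it is built.
Neighbor 1: others sum to 42; max(0, 58 - 42) = 16.
Neighbor 2: others sum to 58; max(0, 58 - 58) = 0.
Neighbor 3: others sum to 50; max(0, 58 - 50) = 8.
Neighbor 4: others sum to 60; max(0, 58 - 60) = 0.
Total collected = 16 + 0 + 8 + 0 = 24.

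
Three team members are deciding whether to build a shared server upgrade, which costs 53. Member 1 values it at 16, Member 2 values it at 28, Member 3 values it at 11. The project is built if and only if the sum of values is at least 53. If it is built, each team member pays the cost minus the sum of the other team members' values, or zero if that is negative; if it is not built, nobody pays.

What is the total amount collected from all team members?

49

Total value 55 ≥ cost 53, so it is built.
Member 1: others sum to 39; max(0, 53 - 39) = 14.
Member 2: others sum to 27; max(0, 53 - 27) = 26.
Member 3: others sum to 44; max(0, 53 - 44) = 9.
Total collected = 14 + 26 + 9 = 49.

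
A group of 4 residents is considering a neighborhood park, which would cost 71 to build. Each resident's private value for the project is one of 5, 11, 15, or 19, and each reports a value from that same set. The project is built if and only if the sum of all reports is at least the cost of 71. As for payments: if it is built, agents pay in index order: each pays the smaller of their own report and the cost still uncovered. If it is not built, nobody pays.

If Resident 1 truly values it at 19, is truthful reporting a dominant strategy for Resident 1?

Consider the case where Resident 2 reports 19, Resident 3 reports 19 and Resident 4 reports 19.
Truthful report 19: project built, pays 19, utility 19 - 19 = 0.
Report 15 instead: project built, pays 15, utility 19 - 15 = 4.
Since 4 > 0, reporting 15 is strictly better here, so truthful reporting is not dominant.

No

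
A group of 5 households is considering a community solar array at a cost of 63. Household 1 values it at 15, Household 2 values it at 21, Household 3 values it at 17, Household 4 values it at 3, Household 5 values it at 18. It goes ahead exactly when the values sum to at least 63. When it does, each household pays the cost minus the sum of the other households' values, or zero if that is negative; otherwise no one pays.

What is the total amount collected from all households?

27

Total value 74 ≥ cost 63, so it is built.
Household 1: others sum to 59; max(0, 63 - 59) = 4.
Household 2: others sum to 53; max(0, 63 - 53) = 10.
Household 3: others sum to 57; max(0, 63 - 57) = 6.
Household 4: others sum to 71; max(0, 63 - 71) = 0.
Household 5: others sum to 56; max(0, 63 - 56) = 7.
Total collected = 4 + 10 + 6 + 0 + 7 = 27.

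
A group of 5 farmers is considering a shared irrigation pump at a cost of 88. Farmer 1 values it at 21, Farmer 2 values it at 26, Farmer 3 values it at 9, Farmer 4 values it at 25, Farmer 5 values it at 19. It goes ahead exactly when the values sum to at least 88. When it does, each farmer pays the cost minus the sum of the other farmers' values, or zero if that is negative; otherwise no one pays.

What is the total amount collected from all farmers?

Total value 100 ≥ cost 88, so it is built.
Farmer 1: others sum to 79; max(0, 88 - 79) = 9.
Farmer 2: others sum to 74; max(0, 88 - 74) = 14.
Farmer 3: others sum to 91; max(0, 88 - 91) = 0.
Farmer 4: others sum to 75; max(0, 88 - 75) = 13.
Farmer 5: others sum to 81; max(0, 88 - 81) = 7.
Total collected = 9 + 14 + 0 + 13 + 7 = 43.

43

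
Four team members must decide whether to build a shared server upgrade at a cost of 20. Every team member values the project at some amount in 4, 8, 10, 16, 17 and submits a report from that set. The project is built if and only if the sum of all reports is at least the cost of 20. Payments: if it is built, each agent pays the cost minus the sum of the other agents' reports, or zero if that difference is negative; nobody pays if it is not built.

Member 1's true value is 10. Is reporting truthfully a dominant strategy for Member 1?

Yes

Check each profile of the others' reports and compare truth against every alternative report.
Others report (4, 4, 16): truth gives 10, best alternative gives 10.
Others report (4, 4, 17): truth gives 10, best alternative gives 10.
Others report (4, 8, 8): truth gives 10, best alternative gives 10.
Others report (4, 8, 10): truth gives 10, best alternative gives 10.
Others report (4, 8, 16): truth gives 10, best alternative gives 10.
Others report (4, 8, 17): truth gives 10, best alternative gives 10.
(Remaining 119 profiles checked similarly; truth is weakly best in each.)
In every case the truthful report is at least as good as any alternative, so it is a dominant strategy.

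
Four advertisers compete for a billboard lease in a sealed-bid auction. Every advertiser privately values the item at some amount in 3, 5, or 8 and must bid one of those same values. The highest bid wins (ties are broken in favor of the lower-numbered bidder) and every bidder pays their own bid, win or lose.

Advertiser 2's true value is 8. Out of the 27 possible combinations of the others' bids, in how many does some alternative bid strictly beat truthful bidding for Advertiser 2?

13

Others bid (3, 3, 3): truth gives 0; bid 5 gives 3 > 0. Violating.
Others bid (3, 3, 5): truth gives 0; bid 5 gives 3 > 0. Violating.
Others bid (3, 5, 3): truth gives 0; bid 5 gives 3 > 0. Violating.
Others bid (3, 5, 5): truth gives 0; bid 5 gives 3 > 0. Violating.
Others bid (3, 3, 8): truth gives 0; no alternative beats it.
Others bid (3, 5, 8): truth gives 0; no alternative beats it.
(Checking all 27 profiles: 13 have a profitable deviation, 14 do not.)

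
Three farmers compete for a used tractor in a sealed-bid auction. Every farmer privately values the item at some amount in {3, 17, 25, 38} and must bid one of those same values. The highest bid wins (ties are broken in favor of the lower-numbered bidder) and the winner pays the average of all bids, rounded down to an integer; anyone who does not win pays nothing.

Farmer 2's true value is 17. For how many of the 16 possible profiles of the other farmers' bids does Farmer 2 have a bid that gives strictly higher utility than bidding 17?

1

Others bid (17, 3): truth gives 0; bid 25 gives 2 > 0. Violating.
Others bid (3, 3): truth gives 10; no alternative beats it.
Others bid (3, 17): truth gives 5; no alternative beats it.
(Checking all 16 profiles: 1 has a profitable deviation, 15 do not.)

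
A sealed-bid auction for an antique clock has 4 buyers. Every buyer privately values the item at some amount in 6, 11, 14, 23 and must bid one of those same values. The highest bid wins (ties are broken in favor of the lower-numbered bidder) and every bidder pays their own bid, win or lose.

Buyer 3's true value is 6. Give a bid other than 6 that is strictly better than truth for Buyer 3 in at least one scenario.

11

Suppose Buyer 1 bids 6, Buyer 2 bids 6 and Buyer 4 bids 6.
Bid 6: loses but pays 6, utility -6.
Bid 11: wins, pays 11, utility 6 - 11 = -5.
So bidding 11 beats truth here (-5 > -6).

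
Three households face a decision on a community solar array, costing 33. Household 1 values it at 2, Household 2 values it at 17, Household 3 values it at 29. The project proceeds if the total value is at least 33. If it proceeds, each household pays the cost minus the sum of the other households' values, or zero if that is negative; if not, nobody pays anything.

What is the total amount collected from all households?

16

Total value 48 ≥ cost 33, so it is built.
Household 1: others sum to 46; max(0, 33 - 46) = 0.
Household 2: others sum to 31; max(0, 33 - 31) = 2.
Household 3: others sum to 19; max(0, 33 - 19) = 14.
Total collected = 0 + 2 + 14 = 16.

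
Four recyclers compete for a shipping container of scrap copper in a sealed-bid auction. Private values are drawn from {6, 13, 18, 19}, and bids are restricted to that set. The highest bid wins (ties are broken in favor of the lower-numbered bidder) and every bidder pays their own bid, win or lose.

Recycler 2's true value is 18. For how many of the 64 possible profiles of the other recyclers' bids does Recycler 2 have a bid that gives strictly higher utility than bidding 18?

Others bid (6, 6, 6): truth gives 0; bid 13 gives 5 > 0. Violating.
Others bid (6, 6, 13): truth gives 0; bid 13 gives 5 > 0. Violating.
Others bid (6, 6, 19): truth gives -18; bid 19 gives -1 > -18. Violating.
Others bid (6, 13, 6): truth gives 0; bid 13 gives 5 > 0. Violating.
Others bid (6, 6, 18): truth gives 0; no alternative beats it.
Others bid (6, 13, 18): truth gives 0; no alternative beats it.
(Checking all 64 profiles: 50 have a profitable deviation, 14 do not.)

50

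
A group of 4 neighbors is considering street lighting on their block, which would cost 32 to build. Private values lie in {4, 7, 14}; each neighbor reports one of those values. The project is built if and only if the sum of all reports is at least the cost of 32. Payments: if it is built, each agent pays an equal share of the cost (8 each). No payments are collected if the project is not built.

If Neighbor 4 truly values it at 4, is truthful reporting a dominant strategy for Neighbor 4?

Check each profile of the others' reports and compare truth against every alternative report.
Others report (4, 7, 14): truth gives 0, best alternative gives -4.
Others report (4, 14, 7): truth gives 0, best alternative gives -4.
Others report (7, 4, 14): truth gives 0, best alternative gives -4.
Others report (7, 14, 4): truth gives 0, best alternative gives -4.
Others report (14, 4, 7): truth gives 0, best alternative gives -4.
Others report (14, 7, 4): truth gives 0, best alternative gives -4.
(Remaining 21 profiles checked similarly; truth is weakly best in each.)
In every case the truthful report is at least as good as any alternative, so it is a dominant strategy.

Yes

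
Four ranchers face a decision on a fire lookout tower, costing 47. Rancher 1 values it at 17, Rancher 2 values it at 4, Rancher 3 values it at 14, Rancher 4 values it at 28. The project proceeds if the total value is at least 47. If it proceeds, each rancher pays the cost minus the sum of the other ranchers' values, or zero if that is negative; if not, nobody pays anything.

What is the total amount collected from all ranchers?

Total value 63 ≥ cost 47, so it is built.
Rancher 1: others sum to 46; max(0, 47 - 46) = 1.
Rancher 2: others sum to 59; max(0, 47 - 59) = 0.
Rancher 3: others sum to 49; max(0, 47 - 49) = 0.
Rancher 4: others sum to 35; max(0, 47 - 35) = 12.
Total collected = 1 + 0 + 0 + 12 = 13.

13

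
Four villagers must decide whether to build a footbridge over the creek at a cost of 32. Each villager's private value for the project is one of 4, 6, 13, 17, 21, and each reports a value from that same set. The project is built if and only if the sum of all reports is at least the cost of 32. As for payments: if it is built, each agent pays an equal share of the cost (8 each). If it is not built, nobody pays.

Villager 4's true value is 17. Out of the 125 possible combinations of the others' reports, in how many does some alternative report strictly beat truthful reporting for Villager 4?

4

Others report (4, 4, 4): truth gives 0; report 21 gives 9 > 0. Violating.
Others report (4, 4, 6): truth gives 0; report 21 gives 9 > 0. Violating.
Others report (4, 6, 4): truth gives 0; report 21 gives 9 > 0. Violating.
Others report (6, 4, 4): truth gives 0; report 21 gives 9 > 0. Violating.
Others report (4, 4, 13): truth gives 9; no alternative beats it.
Others report (4, 4, 17): truth gives 9; no alternative beats it.
(Checking all 125 profiles: 4 have a profitable deviation, 121 do not.)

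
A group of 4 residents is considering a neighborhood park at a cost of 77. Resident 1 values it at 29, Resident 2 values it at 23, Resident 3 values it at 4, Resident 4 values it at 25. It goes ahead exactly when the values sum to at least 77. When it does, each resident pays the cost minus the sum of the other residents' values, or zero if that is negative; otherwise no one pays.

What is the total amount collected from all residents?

Total value 81 ≥ cost 77, so it is built.
Resident 1: others sum to 52; max(0, 77 - 52) = 25.
Resident 2: others sum to 58; max(0, 77 - 58) = 19.
Resident 3: others sum to 77; max(0, 77 - 77) = 0.
Resident 4: others sum to 56; max(0, 77 - 56) = 21.
Total collected = 25 + 19 + 0 + 21 = 65.

65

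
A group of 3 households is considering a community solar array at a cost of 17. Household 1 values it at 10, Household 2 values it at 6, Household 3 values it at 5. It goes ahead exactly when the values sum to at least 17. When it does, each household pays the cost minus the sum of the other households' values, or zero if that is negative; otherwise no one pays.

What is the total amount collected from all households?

Total value 21 ≥ cost 17, so it is built.
Household 1: others sum to 11; max(0, 17 - 11) = 6.
Household 2: others sum to 15; max(0, 17 - 15) = 2.
Household 3: others sum to 16; max(0, 17 - 16) = 1.
Total collected = 6 + 2 + 1 = 9.

9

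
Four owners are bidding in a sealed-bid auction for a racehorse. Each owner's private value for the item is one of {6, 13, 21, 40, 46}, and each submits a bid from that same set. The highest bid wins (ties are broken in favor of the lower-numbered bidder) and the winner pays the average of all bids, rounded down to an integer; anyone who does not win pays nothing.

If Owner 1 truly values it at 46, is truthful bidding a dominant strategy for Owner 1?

Consider the case where Owner 2 bids 6, Owner 3 bids 6 and Owner 4 bids 6.
Truthful bid 46: wins, pays 16, utility 46 - 16 = 30.
Bid 6 instead: wins, pays 6, utility 46 - 6 = 40.
Since 40 > 30, bidding 6 is strictly better here, so truthful bidding is not dominant.

No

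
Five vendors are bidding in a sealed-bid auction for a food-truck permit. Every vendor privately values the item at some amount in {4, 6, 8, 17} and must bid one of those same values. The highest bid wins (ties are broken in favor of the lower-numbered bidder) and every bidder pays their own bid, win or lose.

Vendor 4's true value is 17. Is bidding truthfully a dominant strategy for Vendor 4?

No

Consider the case where Vendor 1 bids 4, Vendor 2 bids 4, Vendor 3 bids 4 and Vendor 5 bids 4.
Truthful bid 17: wins, pays 17, utility 17 - 17 = 0.
Bid 6 instead: wins, pays 6, utility 17 - 6 = 11.
Since 11 > 0, bidding 6 is strictly better here, so truthful bidding is not dominant.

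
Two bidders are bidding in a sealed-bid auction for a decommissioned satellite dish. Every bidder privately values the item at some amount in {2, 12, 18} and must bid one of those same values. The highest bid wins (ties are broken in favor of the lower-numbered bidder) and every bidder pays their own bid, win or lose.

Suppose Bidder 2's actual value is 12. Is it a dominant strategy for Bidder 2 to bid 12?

Consider the case where Bidder 1 bids 12.
Truthful bid 12: loses but pays 12, utility -12.
Bid 2 instead: loses but pays 2, utility -2.
Since -2 > -12, bidding 2 is strictly better here, so truthful bidding is not dominant.

No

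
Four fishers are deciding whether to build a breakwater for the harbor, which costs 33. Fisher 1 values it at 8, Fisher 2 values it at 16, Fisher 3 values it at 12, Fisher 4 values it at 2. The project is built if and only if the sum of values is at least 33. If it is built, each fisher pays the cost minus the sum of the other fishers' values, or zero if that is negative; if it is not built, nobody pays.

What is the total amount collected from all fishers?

21

Total value 38 ≥ cost 33, so it is built.
Fisher 1: others sum to 30; max(0, 33 - 30) = 3.
Fisher 2: others sum to 22; max(0, 33 - 22) = 11.
Fisher 3: others sum to 26; max(0, 33 - 26) = 7.
Fisher 4: others sum to 36; max(0, 33 - 36) = 0.
Total collected = 3 + 11 + 7 + 0 = 21.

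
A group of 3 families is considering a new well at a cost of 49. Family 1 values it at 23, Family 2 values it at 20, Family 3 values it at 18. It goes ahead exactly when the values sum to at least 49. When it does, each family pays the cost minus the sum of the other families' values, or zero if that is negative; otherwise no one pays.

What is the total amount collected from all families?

25

Total value 61 ≥ cost 49, so it is built.
Family 1: others sum to 38; max(0, 49 - 38) = 11.
Family 2: others sum to 41; max(0, 49 - 41) = 8.
Family 3: others sum to 43; max(0, 49 - 43) = 6.
Total collected = 11 + 8 + 6 = 25.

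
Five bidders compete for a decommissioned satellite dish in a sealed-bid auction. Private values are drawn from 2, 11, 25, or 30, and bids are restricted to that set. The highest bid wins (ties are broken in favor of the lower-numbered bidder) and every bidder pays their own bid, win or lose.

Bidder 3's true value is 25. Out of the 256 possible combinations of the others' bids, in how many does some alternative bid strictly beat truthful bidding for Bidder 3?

Others bid (2, 2, 2, 2): truth gives 0; bid 11 gives 14 > 0. Violating.
Others bid (2, 2, 2, 11): truth gives 0; bid 11 gives 14 > 0. Violating.
Others bid (2, 2, 2, 30): truth gives -25; bid 2 gives -2 > -25. Violating.
Others bid (2, 2, 11, 2): truth gives 0; bid 11 gives 14 > 0. Violating.
Others bid (2, 2, 2, 25): truth gives 0; no alternative beats it.
Others bid (2, 2, 11, 25): truth gives 0; no alternative beats it.
(Checking all 256 profiles: 224 have a profitable deviation, 32 do not.)

224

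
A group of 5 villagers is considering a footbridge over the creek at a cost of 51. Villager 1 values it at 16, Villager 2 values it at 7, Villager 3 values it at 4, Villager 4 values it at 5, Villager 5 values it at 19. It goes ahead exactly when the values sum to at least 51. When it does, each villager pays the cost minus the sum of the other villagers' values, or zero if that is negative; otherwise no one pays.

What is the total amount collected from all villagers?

51

Total value 51 ≥ cost 51, so it is built.
Villager 1: others sum to 35; max(0, 51 - 35) = 16.
Villager 2: others sum to 44; max(0, 51 - 44) = 7.
Villager 3: others sum to 47; max(0, 51 - 47) = 4.
Villager 4: others sum to 46; max(0, 51 - 46) = 5.
Villager 5: others sum to 32; max(0, 51 - 32) = 19.
Total collected = 16 + 7 + 4 + 5 + 19 = 51.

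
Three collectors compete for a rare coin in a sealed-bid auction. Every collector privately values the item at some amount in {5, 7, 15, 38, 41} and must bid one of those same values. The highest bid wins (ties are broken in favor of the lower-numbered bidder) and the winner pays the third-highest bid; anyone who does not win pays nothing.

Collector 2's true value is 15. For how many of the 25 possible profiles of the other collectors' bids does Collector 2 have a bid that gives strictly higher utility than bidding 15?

Others bid (5, 38): truth gives 0; bid 38 gives 10 > 0. Violating.
Others bid (5, 41): truth gives 0; bid 41 gives 10 > 0. Violating.
Others bid (7, 38): truth gives 0; bid 38 gives 8 > 0. Violating.
Others bid (7, 41): truth gives 0; bid 41 gives 8 > 0. Violating.
Others bid (5, 5): truth gives 10; no alternative beats it.
Others bid (5, 7): truth gives 10; no alternative beats it.
(Checking all 25 profiles: 8 have a profitable deviation, 17 do not.)

8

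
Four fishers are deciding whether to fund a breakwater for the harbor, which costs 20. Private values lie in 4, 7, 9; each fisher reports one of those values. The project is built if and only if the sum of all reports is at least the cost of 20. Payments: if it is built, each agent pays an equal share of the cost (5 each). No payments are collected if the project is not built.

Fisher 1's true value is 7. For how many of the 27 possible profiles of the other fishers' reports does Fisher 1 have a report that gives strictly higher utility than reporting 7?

Others report (4, 4, 4): truth gives 0; report 9 gives 2 > 0. Violating.
Others report (4, 4, 7): truth gives 2; no alternative beats it.
Others report (4, 4, 9): truth gives 2; no alternative beats it.
(Checking all 27 profiles: 1 has a profitable deviation, 26 do not.)

1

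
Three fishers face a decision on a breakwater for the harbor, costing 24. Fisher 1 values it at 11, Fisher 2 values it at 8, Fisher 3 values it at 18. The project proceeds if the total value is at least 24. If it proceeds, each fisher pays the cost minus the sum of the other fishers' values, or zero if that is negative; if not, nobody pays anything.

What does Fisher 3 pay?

Total value 37 ≥ cost 24, so the project is built.
The other fishers' values sum to 19.
Cost minus that sum is 24 - 19 = 5.

5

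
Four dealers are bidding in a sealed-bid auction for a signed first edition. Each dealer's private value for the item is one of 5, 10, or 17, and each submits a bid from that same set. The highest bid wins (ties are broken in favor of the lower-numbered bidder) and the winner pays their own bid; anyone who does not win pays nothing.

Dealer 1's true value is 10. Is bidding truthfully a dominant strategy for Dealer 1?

Consider the case where Dealer 2 bids 5, Dealer 3 bids 5 and Dealer 4 bids 5.
Truthful bid 10: wins, pays 10, utility 10 - 10 = 0.
Bid 5 instead: wins, pays 5, utility 10 - 5 = 5.
Since 5 > 0, bidding 5 is strictly better here, so truthful bidding is not dominant.

No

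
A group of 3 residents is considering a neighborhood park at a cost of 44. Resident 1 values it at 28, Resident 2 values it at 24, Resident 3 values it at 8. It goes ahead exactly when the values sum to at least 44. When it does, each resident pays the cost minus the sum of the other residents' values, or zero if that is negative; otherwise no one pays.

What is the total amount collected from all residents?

20

Total value 60 ≥ cost 44, so it is built.
Resident 1: others sum to 32; max(0, 44 - 32) = 12.
Resident 2: others sum to 36; max(0, 44 - 36) = 8.
Resident 3: others sum to 52; max(0, 44 - 52) = 0.
Total collected = 12 + 8 + 0 = 20.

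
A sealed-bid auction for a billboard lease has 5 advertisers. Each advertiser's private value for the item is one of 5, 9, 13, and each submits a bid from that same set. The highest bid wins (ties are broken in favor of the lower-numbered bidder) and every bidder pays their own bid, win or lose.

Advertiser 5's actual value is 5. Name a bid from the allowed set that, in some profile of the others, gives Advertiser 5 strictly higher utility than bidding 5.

Suppose Advertiser 1 bids 5, Advertiser 2 bids 5, Advertiser 3 bids 5 and Advertiser 4 bids 5.
Bid 5: loses but pays 5, utility -5.
Bid 9: wins, pays 9, utility 5 - 9 = -4.
So bidding 9 beats truth here (-4 > -5).

9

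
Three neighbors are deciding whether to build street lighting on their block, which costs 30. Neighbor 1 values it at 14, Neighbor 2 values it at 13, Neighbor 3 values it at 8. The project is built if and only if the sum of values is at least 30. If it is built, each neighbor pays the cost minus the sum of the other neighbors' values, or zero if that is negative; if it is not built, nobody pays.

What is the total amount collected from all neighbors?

Total value 35 ≥ cost 30, so it is built.
Neighbor 1: others sum to 21; max(0, 30 - 21) = 9.
Neighbor 2: others sum to 22; max(0, 30 - 22) = 8.
Neighbor 3: others sum to 27; max(0, 30 - 27) = 3.
Total collected = 9 + 8 + 3 = 20.

20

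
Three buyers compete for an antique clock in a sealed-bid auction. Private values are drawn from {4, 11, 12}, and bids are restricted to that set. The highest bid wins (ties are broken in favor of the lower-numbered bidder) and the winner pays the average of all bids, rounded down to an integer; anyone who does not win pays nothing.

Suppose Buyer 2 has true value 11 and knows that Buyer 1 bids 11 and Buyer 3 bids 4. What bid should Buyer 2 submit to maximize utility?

12

Bid 4: loses, pays 0, utility 0.
Bid 11: loses, pays 0, utility 0.
Bid 12: wins, pays 9, utility 11 - 9 = 2.
The best choice is 12 with utility 2.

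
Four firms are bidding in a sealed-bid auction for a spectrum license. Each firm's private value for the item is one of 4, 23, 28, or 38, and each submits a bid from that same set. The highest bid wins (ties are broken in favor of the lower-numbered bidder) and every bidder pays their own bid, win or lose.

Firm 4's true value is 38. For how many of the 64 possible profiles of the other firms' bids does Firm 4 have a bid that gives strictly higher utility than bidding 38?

Others bid (4, 4, 4): truth gives 0; bid 23 gives 15 > 0. Violating.
Others bid (4, 4, 23): truth gives 0; bid 28 gives 10 > 0. Violating.
Others bid (4, 4, 38): truth gives -38; bid 4 gives -4 > -38. Violating.
Others bid (4, 23, 4): truth gives 0; bid 28 gives 10 > 0. Violating.
Others bid (4, 4, 28): truth gives 0; no alternative beats it.
Others bid (4, 23, 28): truth gives 0; no alternative beats it.
(Checking all 64 profiles: 45 have a profitable deviation, 19 do not.)

45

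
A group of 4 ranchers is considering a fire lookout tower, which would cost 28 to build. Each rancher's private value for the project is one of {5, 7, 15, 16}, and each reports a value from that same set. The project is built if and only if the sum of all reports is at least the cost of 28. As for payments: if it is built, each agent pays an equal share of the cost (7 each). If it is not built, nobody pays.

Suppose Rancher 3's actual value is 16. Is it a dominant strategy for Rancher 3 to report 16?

Check each profile of the others' reports and compare truth against every alternative report.
Others report (5, 5, 5): truth gives 9, best alternative gives 9.
Others report (5, 5, 7): truth gives 9, best alternative gives 9.
Others report (5, 5, 15): truth gives 9, best alternative gives 9.
Others report (5, 5, 16): truth gives 9, best alternative gives 9.
Others report (5, 7, 5): truth gives 9, best alternative gives 9.
Others report (5, 7, 7): truth gives 9, best alternative gives 9.
(Remaining 58 profiles checked similarly; truth is weakly best in each.)
In every case the truthful report is at least as good as any alternative, so it is a dominant strategy.

Yes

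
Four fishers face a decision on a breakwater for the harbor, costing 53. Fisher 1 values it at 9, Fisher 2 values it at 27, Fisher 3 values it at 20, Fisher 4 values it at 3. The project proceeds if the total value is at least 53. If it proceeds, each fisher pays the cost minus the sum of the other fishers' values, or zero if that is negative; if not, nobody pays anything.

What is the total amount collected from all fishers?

Total value 59 ≥ cost 53, so it is built.
Fisher 1: others sum to 50; max(0, 53 - 50) = 3.
Fisher 2: others sum to 32; max(0, 53 - 32) = 21.
Fisher 3: others sum to 39; max(0, 53 - 39) = 14.
Fisher 4: others sum to 56; max(0, 53 - 56) = 0.
Total collected = 3 + 21 + 14 + 0 = 38.

38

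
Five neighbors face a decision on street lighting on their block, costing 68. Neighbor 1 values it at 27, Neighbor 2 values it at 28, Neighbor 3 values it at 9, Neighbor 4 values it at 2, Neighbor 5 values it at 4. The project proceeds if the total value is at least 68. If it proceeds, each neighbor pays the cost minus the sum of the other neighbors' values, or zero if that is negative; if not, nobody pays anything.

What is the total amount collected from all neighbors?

60

Total value 70 ≥ cost 68, so it is built.
Neighbor 1: others sum to 43; max(0, 68 - 43) = 25.
Neighbor 2: others sum to 42; max(0, 68 - 42) = 26.
Neighbor 3: others sum to 61; max(0, 68 - 61) = 7.
Neighbor 4: others sum to 68; max(0, 68 - 68) = 0.
Neighbor 5: others sum to 66; max(0, 68 - 66) = 2.
Total collected = 25 + 26 + 7 + 0 + 2 = 60.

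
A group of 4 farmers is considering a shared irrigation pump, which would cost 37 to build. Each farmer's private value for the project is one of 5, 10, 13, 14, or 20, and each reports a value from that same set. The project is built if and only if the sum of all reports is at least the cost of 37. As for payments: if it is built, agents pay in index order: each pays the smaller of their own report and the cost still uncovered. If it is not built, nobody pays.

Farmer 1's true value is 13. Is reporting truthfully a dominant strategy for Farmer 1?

Consider the case where Farmer 2 reports 5, Farmer 3 reports 5 and Farmer 4 reports 20.
Truthful report 13: project built, pays 13, utility 13 - 13 = 0.
Report 10 instead: project built, pays 10, utility 13 - 10 = 3.
Since 3 > 0, reporting 10 is strictly better here, so truthful reporting is not dominant.

No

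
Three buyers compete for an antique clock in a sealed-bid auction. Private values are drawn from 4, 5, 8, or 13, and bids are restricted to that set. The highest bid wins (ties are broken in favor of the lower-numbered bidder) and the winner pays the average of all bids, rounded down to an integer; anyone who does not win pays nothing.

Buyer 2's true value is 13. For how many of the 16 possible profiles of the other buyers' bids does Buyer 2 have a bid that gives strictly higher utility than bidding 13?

Others bid (4, 4): truth gives 6; bid 5 gives 9 > 6. Violating.
Others bid (4, 5): truth gives 6; bid 5 gives 9 > 6. Violating.
Others bid (4, 8): truth gives 5; bid 8 gives 7 > 5. Violating.
Others bid (5, 4): truth gives 6; bid 8 gives 8 > 6. Violating.
Others bid (4, 13): truth gives 3; no alternative beats it.
Others bid (5, 13): truth gives 3; no alternative beats it.
(Checking all 16 profiles: 6 have a profitable deviation, 10 do not.)

6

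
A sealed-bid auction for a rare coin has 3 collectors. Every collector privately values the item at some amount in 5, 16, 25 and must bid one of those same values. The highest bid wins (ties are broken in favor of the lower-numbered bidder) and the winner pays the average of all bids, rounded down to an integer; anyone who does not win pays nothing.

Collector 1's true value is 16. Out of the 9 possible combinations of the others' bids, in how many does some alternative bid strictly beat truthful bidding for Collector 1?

1

Others bid (5, 5): truth gives 8; bid 5 gives 11 > 8. Violating.
Others bid (5, 16): truth gives 4; no alternative beats it.
Others bid (5, 25): truth gives 0; no alternative beats it.
(Checking all 9 profiles: 1 has a profitable deviation, 8 do not.)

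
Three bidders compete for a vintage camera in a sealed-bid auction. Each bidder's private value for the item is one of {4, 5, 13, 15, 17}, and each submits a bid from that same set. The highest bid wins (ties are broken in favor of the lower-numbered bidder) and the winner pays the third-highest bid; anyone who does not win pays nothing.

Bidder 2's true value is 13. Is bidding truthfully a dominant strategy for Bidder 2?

Consider the case where Bidder 1 bids 4 and Bidder 3 bids 15.
Truthful bid 13: loses, pays 0, utility 0.
Bid 15 instead: wins, pays 4, utility 13 - 4 = 9.
Since 9 > 0, bidding 15 is strictly better here, so truthful bidding is not dominant.

No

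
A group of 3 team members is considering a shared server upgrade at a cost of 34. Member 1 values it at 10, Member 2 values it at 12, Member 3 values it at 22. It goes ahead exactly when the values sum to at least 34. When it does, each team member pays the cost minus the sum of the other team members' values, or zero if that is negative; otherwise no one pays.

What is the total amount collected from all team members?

Total value 44 ≥ cost 34, so it is built.
Member 1: others sum to 34; max(0, 34 - 34) = 0.
Member 2: others sum to 32; max(0, 34 - 32) = 2.
Member 3: others sum to 22; max(0, 34 - 22) = 12.
Total collected = 0 + 2 + 12 = 14.

14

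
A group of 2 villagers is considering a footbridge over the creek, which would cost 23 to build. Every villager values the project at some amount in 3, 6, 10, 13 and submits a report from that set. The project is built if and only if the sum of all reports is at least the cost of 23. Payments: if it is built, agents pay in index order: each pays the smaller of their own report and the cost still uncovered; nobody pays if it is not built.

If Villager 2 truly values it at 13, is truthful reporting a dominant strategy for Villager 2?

Yes

Check each profile of the others' reports and compare truth against every alternative report.
Others report (13): truth gives 3, best alternative gives 3.
Others report (3): truth gives 0, best alternative gives 0.
Others report (6): truth gives 0, best alternative gives 0.
Others report (10): truth gives 0, best alternative gives 0.
In every case the truthful report is at least as good as any alternative, so it is a dominant strategy.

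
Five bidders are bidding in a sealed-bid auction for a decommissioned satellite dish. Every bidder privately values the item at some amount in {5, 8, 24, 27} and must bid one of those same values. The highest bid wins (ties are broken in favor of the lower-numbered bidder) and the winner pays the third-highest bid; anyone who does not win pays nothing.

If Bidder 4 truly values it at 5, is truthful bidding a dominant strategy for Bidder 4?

Check each profile of the others' bids and compare truth against every alternative bid.
Others bid (5, 5, 5, 5): truth gives 0, best alternative gives 0.
Others bid (5, 5, 5, 8): truth gives 0, best alternative gives 0.
Others bid (5, 5, 5, 24): truth gives 0, best alternative gives 0.
Others bid (5, 5, 5, 27): truth gives 0, best alternative gives 0.
Others bid (5, 5, 8, 5): truth gives 0, best alternative gives 0.
Others bid (5, 5, 8, 8): truth gives 0, best alternative gives 0.
(Remaining 250 profiles checked similarly; truth is weakly best in each.)
In every case the truthful bid is at least as good as any alternative, so it is a dominant strategy.

Yes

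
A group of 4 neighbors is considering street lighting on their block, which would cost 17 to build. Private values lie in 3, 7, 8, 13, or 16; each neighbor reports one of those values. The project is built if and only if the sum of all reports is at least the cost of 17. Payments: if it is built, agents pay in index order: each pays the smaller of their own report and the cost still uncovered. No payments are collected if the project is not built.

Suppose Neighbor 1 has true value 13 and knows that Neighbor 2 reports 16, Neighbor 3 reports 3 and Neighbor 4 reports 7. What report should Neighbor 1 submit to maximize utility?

Report 3: project built, pays 3, utility 13 - 3 = 10.
Report 7: project built, pays 7, utility 13 - 7 = 6.
Report 8: project built, pays 8, utility 13 - 8 = 5.
Report 13: project built, pays 13, utility 13 - 13 = 0.
Report 16: project built, pays 16, utility 13 - 16 = -3.
The best choice is 3 with utility 10.

3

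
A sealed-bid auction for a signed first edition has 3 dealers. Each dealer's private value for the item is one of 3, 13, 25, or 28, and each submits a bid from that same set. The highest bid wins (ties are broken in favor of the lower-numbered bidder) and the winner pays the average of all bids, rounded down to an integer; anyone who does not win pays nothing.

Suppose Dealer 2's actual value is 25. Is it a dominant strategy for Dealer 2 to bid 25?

Consider the case where Dealer 1 bids 3 and Dealer 3 bids 3.
Truthful bid 25: wins, pays 10, utility 25 - 10 = 15.
Bid 13 instead: wins, pays 6, utility 25 - 6 = 19.
Since 19 > 15, bidding 13 is strictly better here, so truthful bidding is not dominant.

No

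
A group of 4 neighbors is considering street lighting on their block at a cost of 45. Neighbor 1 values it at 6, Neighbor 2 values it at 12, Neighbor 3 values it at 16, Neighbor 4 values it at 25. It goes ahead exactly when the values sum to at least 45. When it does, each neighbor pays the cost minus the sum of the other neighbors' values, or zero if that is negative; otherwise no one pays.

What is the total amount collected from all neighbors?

Total value 59 ≥ cost 45, so it is built.
Neighbor 1: others sum to 53; max(0, 45 - 53) = 0.
Neighbor 2: others sum to 47; max(0, 45 - 47) = 0.
Neighbor 3: others sum to 43; max(0, 45 - 43) = 2.
Neighbor 4: others sum to 34; max(0, 45 - 34) = 11.
Total collected = 0 + 0 + 2 + 11 = 13.

13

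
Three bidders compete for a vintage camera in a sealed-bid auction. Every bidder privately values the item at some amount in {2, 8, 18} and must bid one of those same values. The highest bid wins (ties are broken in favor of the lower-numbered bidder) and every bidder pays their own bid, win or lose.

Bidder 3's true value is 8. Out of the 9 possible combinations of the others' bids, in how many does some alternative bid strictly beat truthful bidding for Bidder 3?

8

Others bid (2, 8): truth gives -8; bid 2 gives -2 > -8. Violating.
Others bid (2, 18): truth gives -8; bid 2 gives -2 > -8. Violating.
Others bid (8, 2): truth gives -8; bid 2 gives -2 > -8. Violating.
Others bid (8, 8): truth gives -8; bid 2 gives -2 > -8. Violating.
Others bid (2, 2): truth gives 0; no alternative beats it.
(Checking all 9 profiles: 8 have a profitable deviation, 1 does not.)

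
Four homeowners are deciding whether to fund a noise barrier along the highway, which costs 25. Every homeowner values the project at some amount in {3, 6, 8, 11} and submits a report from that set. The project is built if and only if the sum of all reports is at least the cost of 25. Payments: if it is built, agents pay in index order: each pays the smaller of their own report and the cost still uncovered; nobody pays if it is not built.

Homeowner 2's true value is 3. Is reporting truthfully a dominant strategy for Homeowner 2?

Yes

Check each profile of the others' reports and compare truth against every alternative report.
Others report (3, 6, 11): truth gives 0, best alternative gives -3.
Others report (3, 8, 8): truth gives 0, best alternative gives -3.
Others report (3, 8, 11): truth gives 0, best alternative gives -3.
Others report (3, 11, 6): truth gives 0, best alternative gives -3.
Others report (3, 11, 8): truth gives 0, best alternative gives -3.
Others report (3, 11, 11): truth gives 0, best alternative gives -3.
(Remaining 58 profiles checked similarly; truth is weakly best in each.)
In every case the truthful report is at least as good as any alternative, so it is a dominant strategy.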